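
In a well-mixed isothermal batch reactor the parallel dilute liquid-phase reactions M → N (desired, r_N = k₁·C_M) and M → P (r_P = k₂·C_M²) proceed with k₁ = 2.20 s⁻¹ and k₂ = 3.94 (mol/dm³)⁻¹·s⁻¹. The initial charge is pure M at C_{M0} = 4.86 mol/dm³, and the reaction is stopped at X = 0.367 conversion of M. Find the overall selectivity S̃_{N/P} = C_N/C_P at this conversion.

0.143

C_M = C_{M0}(1−X) = 3.076 mol/dm³.
Along a PFR/batch, dC_N/dC_M = −r_N/(r_N+r_P) = −k₁/(k₁+k₂·C_M).
Integrating from C_{M0} to C_M: C_N = (2.20/3.94)·ln[(2.20+3.94·4.86)/(2.20+3.94·3.08)] = 0.5584·ln(21.35/14.32) = 0.2229 mol/dm³.
C_P = (C_{M0}−C_M)−C_N = 1.561 mol/dm³; S̃_{N/P} = 0.2229/1.561 = 0.143.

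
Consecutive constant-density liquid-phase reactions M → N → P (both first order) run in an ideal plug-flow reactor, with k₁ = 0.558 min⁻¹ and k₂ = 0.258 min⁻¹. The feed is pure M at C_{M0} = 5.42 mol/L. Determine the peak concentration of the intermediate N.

For a first-order series the maximum intermediate yield is C_{N,max}/C_{M0} = (k₁/k₂)^[k₂/(k₂−k₁)].
= (0.558/0.258)^(0.258/(0.258−0.558)) = (2.163)^(-0.8600) = 0.5151.
C_{N,max} = 0.5151×5.42 = 2.79 mol/L.

2.79 mol/L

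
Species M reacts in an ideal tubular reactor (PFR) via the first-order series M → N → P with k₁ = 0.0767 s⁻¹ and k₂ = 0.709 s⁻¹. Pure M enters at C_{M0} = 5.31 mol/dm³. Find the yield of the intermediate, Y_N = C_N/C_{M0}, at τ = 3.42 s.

For first-order series with pure M initially, C_N(τ) = k₁C_{M0}/(k₂−k₁)·(e^(−k₁τ) − e^(−k₂τ)).
e^(−k₁τ) = e^(−0.0767×3.42) = e^(−0.2623) = 0.7693; e^(−k₂τ) = e^(−2.425) = 0.08850.
C_N = 0.0767×5.31/(0.709−0.0767) × (0.7693−0.08850) = 0.6441×0.6808 = 0.4385 mol/dm³.
Y_N = C_N/C_{M0} = 0.4385/5.31 = 0.0826.

0.0826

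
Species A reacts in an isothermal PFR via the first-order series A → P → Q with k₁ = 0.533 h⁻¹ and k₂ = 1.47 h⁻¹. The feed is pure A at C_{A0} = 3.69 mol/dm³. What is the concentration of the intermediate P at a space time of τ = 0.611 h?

Solving the coupled first-order balances gives C_P(τ) = [k₁/(k₂−k₁)]·C_{A0}·(e^(−k₁τ) − e^(−k₂τ)).
e^(−k₁τ) = e^(−0.533×0.611) = e^(−0.3257) = 0.7220; e^(−k₂τ) = e^(−0.8982) = 0.4073.
C_P = 0.533×3.69/(1.47−0.533) × (0.7220−0.4073) = 2.099×0.3147 = 0.6606 mol/dm³.

0.661 mol/dm³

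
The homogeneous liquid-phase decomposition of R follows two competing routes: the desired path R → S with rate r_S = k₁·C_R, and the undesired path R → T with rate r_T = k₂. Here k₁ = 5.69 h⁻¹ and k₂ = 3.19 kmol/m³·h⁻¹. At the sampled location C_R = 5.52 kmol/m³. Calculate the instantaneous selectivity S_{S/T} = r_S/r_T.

9.85

S_{S/T} = r_S/r_T = (k₁·C_R)/(k₂) = (k₁/k₂)·C_R.
= (5.69×5.520) / (3.19) = 31.41/3.190 = 9.85.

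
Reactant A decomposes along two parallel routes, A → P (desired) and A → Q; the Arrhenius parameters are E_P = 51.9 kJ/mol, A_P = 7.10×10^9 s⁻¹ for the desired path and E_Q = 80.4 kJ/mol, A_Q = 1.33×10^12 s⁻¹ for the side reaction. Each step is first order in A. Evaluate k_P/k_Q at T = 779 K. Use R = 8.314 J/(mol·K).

0.435

k_P/k_Q = (A_P/A_Q)·exp[−(E_P−E_Q)/(RT)] = (A_P/A_Q)·exp[(E_Q−E_P)/(RT)].
(E_Q−E_P)/(RT) = (80.4−51.9)×10³/(8.314×779) = 28500/6477 = 4.400.
k_P/k_Q = (7.10×10^9/1.33×10^12)·exp(4.400) = 0.005338 × 81.49 = 0.435.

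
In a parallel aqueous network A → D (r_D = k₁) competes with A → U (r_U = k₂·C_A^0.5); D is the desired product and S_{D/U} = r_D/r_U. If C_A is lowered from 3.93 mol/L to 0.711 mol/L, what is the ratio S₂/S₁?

2.35

S_{D/U} = (k₁/k₂)·C_A^-0.5, so S₂/S₁ = (C_{A,2}/C_{A,1})^-0.5.
= (0.711/3.93)^(-0.5) = (0.1809)^(-0.5) = 2.35.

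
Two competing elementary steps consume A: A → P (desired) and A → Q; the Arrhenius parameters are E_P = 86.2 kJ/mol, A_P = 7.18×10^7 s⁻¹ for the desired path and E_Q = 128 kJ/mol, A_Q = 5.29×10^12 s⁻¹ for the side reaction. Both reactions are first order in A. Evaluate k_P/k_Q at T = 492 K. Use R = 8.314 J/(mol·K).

0.372

k_P/k_Q = (A_P/A_Q)·exp[−(E_P−E_Q)/(RT)] = (A_P/A_Q)·exp[(E_Q−E_P)/(RT)].
(E_Q−E_P)/(RT) = (128−86.2)×10³/(8.314×492) = 41800/4090 = 10.22.
k_P/k_Q = (7.18×10^7/5.29×10^12)·exp(10.22) = 1.357×10^-5 × 27415 = 0.372.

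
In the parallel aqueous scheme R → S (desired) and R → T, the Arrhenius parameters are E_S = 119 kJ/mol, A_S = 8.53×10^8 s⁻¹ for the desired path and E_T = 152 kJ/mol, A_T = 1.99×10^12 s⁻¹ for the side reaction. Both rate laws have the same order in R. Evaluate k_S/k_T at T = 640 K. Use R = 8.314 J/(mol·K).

0.212

Since both paths have the same order in R, the concentration cancels and S_{S/T} = k_S/k_T = (A_S/A_T)·exp[(E_T−E_S)/(RT)].
(E_T−E_S)/(RT) = (152−119)×10³/(8.314×640) = 33000/5321 = 6.202.
k_S/k_T = (8.53×10^8/1.99×10^12)·exp(6.202) = 4.286×10^-4 × 493.7 = 0.212.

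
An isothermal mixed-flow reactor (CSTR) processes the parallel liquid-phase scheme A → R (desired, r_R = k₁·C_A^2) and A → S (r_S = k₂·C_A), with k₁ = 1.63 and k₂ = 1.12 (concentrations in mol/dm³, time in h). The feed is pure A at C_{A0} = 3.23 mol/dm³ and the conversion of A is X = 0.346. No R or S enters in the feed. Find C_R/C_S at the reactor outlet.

3.07

Exit C_A = C_{A0}(1−X) = 3.23×0.654 = 2.112 mol/dm³.
In a CSTR the entire volume is at exit conditions, so r_R = 1.63×2.112^2 = 7.274 and r_S = 1.12×2.112 = 2.366.
Overall selectivity = C_R/C_S = r_Rτ/(r_Sτ) = r_R/r_S = 3.07.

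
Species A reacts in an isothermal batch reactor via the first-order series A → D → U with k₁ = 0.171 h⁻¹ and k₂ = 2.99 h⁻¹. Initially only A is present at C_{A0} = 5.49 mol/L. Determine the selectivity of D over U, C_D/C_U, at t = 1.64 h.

0.228

For first-order series with pure A initially, C_D(t) = k₁C_{A0}/(k₂−k₁)·(e^(−k₁t) − e^(−k₂t)).
e^(−k₁t) = e^(−0.171×1.64) = e^(−0.2804) = 0.7555; e^(−k₂t) = e^(−4.904) = 0.007420.
C_D = 0.171×5.49/(2.99−0.171) × (0.7555−0.007420) = 0.3330×0.7480 = 0.2491 mol/L.
C_A = C_{A0}e^(−k₁t) = 4.147 mol/L, so C_U = C_{A0}−C_A−C_D = 1.093 mol/L; C_D/C_U = 0.228.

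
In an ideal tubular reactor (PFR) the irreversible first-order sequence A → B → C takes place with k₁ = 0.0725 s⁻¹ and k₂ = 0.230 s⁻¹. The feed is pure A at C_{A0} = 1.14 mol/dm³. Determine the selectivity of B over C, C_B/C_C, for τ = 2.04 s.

The intermediate concentration in a first-order A→B→C sequence is C_B = k₁C_{A0}(e^(−k₁τ) − e^(−k₂τ))/(k₂−k₁).
e^(−k₁τ) = e^(−0.0725×2.04) = e^(−0.1479) = 0.8625; e^(−k₂τ) = e^(−0.4692) = 0.6255.
C_B = 0.0725×1.14/(0.230−0.0725) × (0.8625−0.6255) = 0.5248×0.2370 = 0.1244 mol/dm³.
C_A = C_{A0}e^(−k₁τ) = 0.9833 mol/dm³, so C_C = C_{A0}−C_A−C_B = 0.03235 mol/dm³; C_B/C_C = 3.84.

3.84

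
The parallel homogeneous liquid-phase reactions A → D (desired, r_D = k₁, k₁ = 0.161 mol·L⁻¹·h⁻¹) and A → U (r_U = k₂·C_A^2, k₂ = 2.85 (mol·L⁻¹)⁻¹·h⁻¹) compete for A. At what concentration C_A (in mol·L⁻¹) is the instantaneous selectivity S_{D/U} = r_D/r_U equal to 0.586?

S_{D/U} = (k₁/k₂)·C_A^-2 ⇒ C_A = (S·k₂/k₁)^(-0.5).
= (0.586×2.85/0.161)^(-0.5) = (10.37)^(-0.5) = 0.310 mol·L⁻¹.

0.310 mol·L⁻¹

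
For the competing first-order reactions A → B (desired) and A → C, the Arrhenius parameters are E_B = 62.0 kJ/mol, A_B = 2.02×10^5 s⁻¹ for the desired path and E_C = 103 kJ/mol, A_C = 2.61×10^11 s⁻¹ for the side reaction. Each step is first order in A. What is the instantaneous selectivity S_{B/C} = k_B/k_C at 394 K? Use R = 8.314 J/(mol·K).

0.211

k_B/k_C = (A_B/A_C)·exp[−(E_B−E_C)/(RT)] = (A_B/A_C)·exp[(E_C−E_B)/(RT)].
(E_C−E_B)/(RT) = (103−62.0)×10³/(8.314×394) = 41000/3276 = 12.52.
k_B/k_C = (2.02×10^5/2.61×10^11)·exp(12.52) = 7.739×10^-7 × 2.728×10^5 = 0.211.
Since E_B < E_C, lowering the temperature improves selectivity toward B.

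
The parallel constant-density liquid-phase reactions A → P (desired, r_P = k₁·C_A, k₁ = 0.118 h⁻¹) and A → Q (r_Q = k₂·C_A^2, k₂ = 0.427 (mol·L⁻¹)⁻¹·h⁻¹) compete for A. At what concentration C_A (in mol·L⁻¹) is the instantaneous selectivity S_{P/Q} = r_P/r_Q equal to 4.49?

S_{P/Q} = (k₁/k₂)·C_A⁻¹ ⇒ C_A = (S·k₂/k₁)^(-1).
= (4.49×0.427/0.118)^(-1) = (16.25)^(-1) = 0.0615 mol·L⁻¹.

0.0615 mol·L⁻¹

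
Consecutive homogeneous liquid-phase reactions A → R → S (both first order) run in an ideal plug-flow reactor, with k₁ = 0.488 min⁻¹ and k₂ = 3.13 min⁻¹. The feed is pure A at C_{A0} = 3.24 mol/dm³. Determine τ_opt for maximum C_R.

0.703 min

The intermediate peaks when r₁ = r₂, i.e. k₁e^(−k₁τ) = k₂e^(−k₂τ), giving τ_opt = ln(k₂/k₁)/(k₂−k₁).
= ln(3.13/0.488)/(3.13−0.488) = ln(6.414)/2.642 = 1.858/2.642 = 0.703 min.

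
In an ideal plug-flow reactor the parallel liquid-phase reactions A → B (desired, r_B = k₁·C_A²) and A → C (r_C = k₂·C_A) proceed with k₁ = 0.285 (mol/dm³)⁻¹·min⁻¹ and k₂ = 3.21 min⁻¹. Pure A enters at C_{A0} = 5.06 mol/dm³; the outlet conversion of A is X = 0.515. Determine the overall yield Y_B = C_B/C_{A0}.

C_A = C_{A0}(1−X) = 2.454 mol/dm³.
Along a PFR/batch, dC_C/dC_A = −r_C/(r_B+r_C) = −k₂/(k₂+k₁·C_A).
Integrating from C_{A0} to C_A: C_C = (3.21/0.285)·ln[(3.21+0.285·5.06)/(3.21+0.285·2.45)] = 11.26·ln(4.652/3.909) = 1.959 mol/dm³.
Then C_B = (C_{A0}−C_A) − C_C = 2.606 − 1.959 = 0.6469 mol/dm³.
Y_B = C_B/C_{A0} = 0.6469/5.06 = 0.128.

0.128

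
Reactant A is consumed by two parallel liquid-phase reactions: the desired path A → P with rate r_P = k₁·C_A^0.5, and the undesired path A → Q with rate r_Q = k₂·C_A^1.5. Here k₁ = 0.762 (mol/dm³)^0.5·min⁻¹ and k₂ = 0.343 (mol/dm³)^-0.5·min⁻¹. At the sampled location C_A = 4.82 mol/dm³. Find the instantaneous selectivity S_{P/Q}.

0.461

S_{P/Q} = r_P/r_Q = (k₁·C_A^0.5)/(k₂·C_A^1.5) = (k₁/k₂)·C_A⁻¹.
= (0.762×4.820^0.5) / (0.343×4.820^1.5) = 1.673/3.630 = 0.461.
The undesired path is higher order in A, so low C_A (CSTR or dilute feed) favours P.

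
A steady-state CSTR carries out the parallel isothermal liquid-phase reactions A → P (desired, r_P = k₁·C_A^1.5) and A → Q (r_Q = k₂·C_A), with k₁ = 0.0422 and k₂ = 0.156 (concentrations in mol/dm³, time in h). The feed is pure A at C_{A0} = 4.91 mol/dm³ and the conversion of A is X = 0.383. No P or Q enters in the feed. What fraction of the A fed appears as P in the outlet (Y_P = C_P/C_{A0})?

0.123

Exit C_A = C_{A0}(1−X) = 4.91×0.617 = 3.029 mol/dm³.
In a CSTR the entire volume is at exit conditions, so r_P = 0.0422×3.029^1.5 = 0.2225 and r_Q = 0.156×3.029 = 0.4726.
Fraction of consumed A going to P: r_P/(r_P+r_Q) = 0.3201.
C_P = 0.3201·C_{A0}·X = 0.3201×4.91×0.383 = 0.602 mol/dm³; Y_P = C_P/C_{A0} = 0.123.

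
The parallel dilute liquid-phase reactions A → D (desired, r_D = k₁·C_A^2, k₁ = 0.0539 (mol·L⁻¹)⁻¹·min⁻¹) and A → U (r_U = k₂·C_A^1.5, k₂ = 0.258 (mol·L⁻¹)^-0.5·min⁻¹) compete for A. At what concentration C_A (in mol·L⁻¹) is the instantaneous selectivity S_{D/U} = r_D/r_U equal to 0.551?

6.96 mol·L⁻¹

S_{D/U} = (k₁/k₂)·C_A^0.5 ⇒ C_A = (S·k₂/k₁)^(2).
= (0.551×0.258/0.0539)^(2) = (2.637)^(2) = 6.96 mol·L⁻¹.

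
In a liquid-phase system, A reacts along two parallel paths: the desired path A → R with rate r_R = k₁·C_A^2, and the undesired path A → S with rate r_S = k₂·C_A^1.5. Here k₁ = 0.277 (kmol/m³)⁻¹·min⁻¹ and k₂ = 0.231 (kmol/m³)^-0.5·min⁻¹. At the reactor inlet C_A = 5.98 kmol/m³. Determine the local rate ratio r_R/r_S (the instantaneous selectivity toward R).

2.93

S_{R/S} = r_R/r_S = (k₁·C_A^2)/(k₂·C_A^1.5) = (k₁/k₂)·C_A^0.5.
= (0.277×5.980^2) / (0.231×5.980^1.5) = 9.906/3.378 = 2.93.
Since the desired path is higher order in A, keeping C_A high (PFR or concentrated feed) favours R.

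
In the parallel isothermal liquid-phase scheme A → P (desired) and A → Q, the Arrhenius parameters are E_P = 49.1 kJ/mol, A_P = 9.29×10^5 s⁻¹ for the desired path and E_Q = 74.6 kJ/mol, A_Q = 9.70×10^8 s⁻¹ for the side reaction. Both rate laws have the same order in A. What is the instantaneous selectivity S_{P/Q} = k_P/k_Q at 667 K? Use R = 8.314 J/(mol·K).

With equal orders, S_{P/Q} = k_P/k_Q = (A_P/A_Q)·exp[(E_Q−E_P)/(RT)].
(E_Q−E_P)/(RT) = (74.6−49.1)×10³/(8.314×667) = 25500/5545 = 4.598.
k_P/k_Q = (9.29×10^5/9.70×10^8)·exp(4.598) = 9.577×10^-4 × 99.32 = 0.0951.
Since E_P < E_Q, lowering the temperature improves selectivity toward P.

0.0951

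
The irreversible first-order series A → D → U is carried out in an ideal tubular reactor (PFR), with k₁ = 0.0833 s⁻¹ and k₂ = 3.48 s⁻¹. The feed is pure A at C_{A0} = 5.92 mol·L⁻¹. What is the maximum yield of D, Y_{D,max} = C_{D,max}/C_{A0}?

0.0218

Evaluating C_D at τ_opt = ln(k₂/k₁)/(k₂−k₁) gives C_{D,max}/C_{A0} = (k₁/k₂)^[k₂/(k₂−k₁)].
= (0.0833/3.48)^(3.48/(3.48−0.0833)) = (0.02394)^(1.025) = 0.02184.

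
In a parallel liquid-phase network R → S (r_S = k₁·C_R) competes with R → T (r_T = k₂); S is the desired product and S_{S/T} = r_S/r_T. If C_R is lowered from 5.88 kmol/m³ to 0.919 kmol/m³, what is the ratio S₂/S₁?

S_{S/T} = (k₁/k₂)·C_R, so S₂/S₁ = (C_{R,2}/C_{R,1}).
= 0.919/5.88 = 0.156.
Selectivity toward S falls as C_R falls — high-concentration operation is favoured.

0.156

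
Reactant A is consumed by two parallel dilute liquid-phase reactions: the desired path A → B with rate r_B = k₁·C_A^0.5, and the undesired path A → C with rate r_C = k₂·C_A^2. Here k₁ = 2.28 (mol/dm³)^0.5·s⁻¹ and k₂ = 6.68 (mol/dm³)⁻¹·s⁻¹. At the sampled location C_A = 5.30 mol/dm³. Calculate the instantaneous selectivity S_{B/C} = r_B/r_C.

0.0280

S_{B/C} = r_B/r_C = (k₁·C_A^0.5)/(k₂·C_A^2) = (k₁/k₂)·C_A^-1.5.
= (2.28×5.300^0.5) / (6.68×5.300^2) = 5.249/187.6 = 0.0280.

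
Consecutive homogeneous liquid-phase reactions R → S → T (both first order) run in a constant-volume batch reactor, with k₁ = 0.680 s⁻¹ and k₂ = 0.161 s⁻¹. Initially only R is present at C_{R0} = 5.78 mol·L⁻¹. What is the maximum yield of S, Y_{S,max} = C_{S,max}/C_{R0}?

0.640

At the optimum, C_{S,max}/C_{R0} = (k₁/k₂)^[k₂/(k₂−k₁)].
= (0.680/0.161)^(0.161/(0.161−0.680)) = (4.224)^(-0.3102) = 0.6396.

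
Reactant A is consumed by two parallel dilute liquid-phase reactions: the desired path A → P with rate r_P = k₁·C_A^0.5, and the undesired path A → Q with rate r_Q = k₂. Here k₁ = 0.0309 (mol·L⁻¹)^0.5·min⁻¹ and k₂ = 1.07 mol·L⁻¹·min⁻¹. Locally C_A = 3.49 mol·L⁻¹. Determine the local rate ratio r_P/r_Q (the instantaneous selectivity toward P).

0.0539

S_{P/Q} = r_P/r_Q = (k₁·C_A^0.5)/(k₂) = (k₁/k₂)·C_A^0.5.
= (0.0309×3.490^0.5) / (1.07) = 0.05773/1.070 = 0.0539.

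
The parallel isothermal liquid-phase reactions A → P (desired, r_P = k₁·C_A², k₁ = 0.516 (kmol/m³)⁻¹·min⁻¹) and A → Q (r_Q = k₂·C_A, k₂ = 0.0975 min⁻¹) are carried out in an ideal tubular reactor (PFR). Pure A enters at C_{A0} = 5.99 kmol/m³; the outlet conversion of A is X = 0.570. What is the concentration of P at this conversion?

C_A = C_{A0}(1−X) = 2.576 kmol/m³.
Along a PFR/batch, dC_Q/dC_A = −r_Q/(r_P+r_Q) = −k₂/(k₂+k₁·C_A).
Integrating from C_{A0} to C_A: C_Q = (0.0975/0.516)·ln[(0.0975+0.516·5.99)/(0.0975+0.516·2.58)] = 0.1890·ln(3.188/1.427) = 0.1520 kmol/m³.
Then C_P = (C_{A0}−C_A) − C_Q = 3.414 − 0.1520 = 3.262 kmol/m³.

3.26 kmol/m³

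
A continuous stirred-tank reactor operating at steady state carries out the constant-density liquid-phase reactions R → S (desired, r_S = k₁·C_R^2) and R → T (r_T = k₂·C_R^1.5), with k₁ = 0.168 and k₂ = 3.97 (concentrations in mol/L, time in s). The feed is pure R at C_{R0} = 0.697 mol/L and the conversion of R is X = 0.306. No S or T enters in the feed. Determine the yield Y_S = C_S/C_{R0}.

0.00875

Exit C_R = C_{R0}(1−X) = 0.697×0.694 = 0.4837 mol/L.
In a CSTR the entire volume is at exit conditions, so r_S = 0.168×0.4837^2 = 0.03931 and r_T = 3.97×0.4837^1.5 = 1.336.
Fraction of consumed R going to S: r_S/(r_S+r_T) = 0.02859.
C_S = 0.02859·C_{R0}·X = 0.02859×0.697×0.306 = 0.00610 mol/L; Y_S = C_S/C_{R0} = 0.00875.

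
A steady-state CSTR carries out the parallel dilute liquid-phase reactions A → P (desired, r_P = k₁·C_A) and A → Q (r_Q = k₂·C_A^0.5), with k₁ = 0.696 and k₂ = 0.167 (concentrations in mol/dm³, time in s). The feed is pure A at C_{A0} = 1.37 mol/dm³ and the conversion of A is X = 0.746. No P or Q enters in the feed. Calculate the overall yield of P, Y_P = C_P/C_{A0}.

Exit C_A = C_{A0}(1−X) = 1.37×0.254 = 0.3480 mol/dm³.
Rates in a CSTR are evaluated at the outlet concentration: r_P = 0.696×0.3480 = 0.2422, r_Q = 0.167×0.3480^0.5 = 0.09851.
Fraction of consumed A going to P: r_P/(r_P+r_Q) = 0.7109.
C_P = 0.7109·C_{A0}·X = 0.7109×1.37×0.746 = 0.727 mol/dm³; Y_P = C_P/C_{A0} = 0.530.

0.530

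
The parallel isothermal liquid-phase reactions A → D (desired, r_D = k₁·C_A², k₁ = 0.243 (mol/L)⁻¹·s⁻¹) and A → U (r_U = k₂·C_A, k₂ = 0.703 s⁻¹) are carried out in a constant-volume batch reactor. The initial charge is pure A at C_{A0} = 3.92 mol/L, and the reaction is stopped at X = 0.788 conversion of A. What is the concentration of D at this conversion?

C_A = C_{A0}(1−X) = 0.8310 mol/L.
Along a PFR/batch, dC_U/dC_A = −r_U/(r_D+r_U) = −k₂/(k₂+k₁·C_A).
Integrating from C_{A0} to C_A: C_U = (0.703/0.243)·ln[(0.703+0.243·3.92)/(0.703+0.243·0.831)] = 2.893·ln(1.656/0.9049) = 1.747 mol/L.
Then C_D = (C_{A0}−C_A) − C_U = 3.089 − 1.747 = 1.342 mol/L.

1.34 mol/L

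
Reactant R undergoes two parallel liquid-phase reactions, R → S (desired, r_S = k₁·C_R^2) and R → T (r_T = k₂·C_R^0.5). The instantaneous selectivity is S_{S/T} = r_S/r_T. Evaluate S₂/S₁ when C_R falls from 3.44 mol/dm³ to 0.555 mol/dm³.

0.0648

S_{S/T} = (k₁/k₂)·C_R^1.5, so S₂/S₁ = (C_{R,2}/C_{R,1})^1.5.
= (0.555/3.44)^1.5 = (0.1613)^1.5 = 0.0648.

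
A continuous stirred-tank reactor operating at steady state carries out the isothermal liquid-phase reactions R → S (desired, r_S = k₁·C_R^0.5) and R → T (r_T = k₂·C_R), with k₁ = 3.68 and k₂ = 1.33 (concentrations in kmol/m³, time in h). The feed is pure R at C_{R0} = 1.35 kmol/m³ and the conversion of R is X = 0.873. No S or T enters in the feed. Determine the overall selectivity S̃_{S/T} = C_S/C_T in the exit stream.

6.68

Exit C_R = C_{R0}(1−X) = 1.35×0.127 = 0.1715 kmol/m³.
Rates in a CSTR are evaluated at the outlet concentration: r_S = 3.68×0.1715^0.5 = 1.524, r_T = 1.33×0.1715 = 0.2280.
Overall selectivity = C_S/C_T = r_Sτ/(r_Tτ) = r_S/r_T = 6.68.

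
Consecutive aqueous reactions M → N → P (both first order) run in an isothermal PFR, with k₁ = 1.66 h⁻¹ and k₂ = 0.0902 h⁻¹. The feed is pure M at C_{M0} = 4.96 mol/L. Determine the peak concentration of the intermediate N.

4.20 mol/L

Evaluating C_N at τ_opt = ln(k₂/k₁)/(k₂−k₁) gives C_{N,max}/C_{M0} = (k₁/k₂)^[k₂/(k₂−k₁)].
= (1.66/0.0902)^(0.0902/(0.0902−1.66)) = (18.40)^(-0.05746) = 0.8459.
C_{N,max} = 0.8459×4.96 = 4.20 mol/L.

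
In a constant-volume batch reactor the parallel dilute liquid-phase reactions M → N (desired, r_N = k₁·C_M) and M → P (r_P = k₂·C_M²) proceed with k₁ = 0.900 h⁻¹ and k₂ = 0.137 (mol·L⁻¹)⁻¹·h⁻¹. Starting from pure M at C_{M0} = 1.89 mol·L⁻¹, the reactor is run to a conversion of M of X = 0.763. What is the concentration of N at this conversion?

C_M = C_{M0}(1−X) = 0.4479 mol·L⁻¹.
Along a PFR/batch, dC_N/dC_M = −r_N/(r_N+r_P) = −k₁/(k₁+k₂·C_M).
Integrating from C_{M0} to C_M: C_N = (0.900/0.137)·ln[(0.900+0.137·1.89)/(0.900+0.137·0.448)] = 6.569·ln(1.159/0.9614) = 1.228 mol·L⁻¹.

1.23 mol·L⁻¹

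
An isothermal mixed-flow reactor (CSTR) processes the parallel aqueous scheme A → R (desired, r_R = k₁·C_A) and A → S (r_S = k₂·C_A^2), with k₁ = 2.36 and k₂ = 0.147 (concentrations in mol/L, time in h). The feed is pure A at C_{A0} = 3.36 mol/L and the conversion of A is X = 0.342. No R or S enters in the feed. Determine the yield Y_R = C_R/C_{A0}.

Exit C_A = C_{A0}(1−X) = 3.36×0.658 = 2.211 mol/L.
A CSTR operates uniformly at the exit composition, giving r_R = 5.218 and r_S = 0.7185 (each k·C_A^n at C_A = 2.211).
Fraction of consumed A going to R: r_R/(r_R+r_S) = 0.8790.
C_R = 0.8790·C_{A0}·X = 0.8790×3.36×0.342 = 1.01 mol/L; Y_R = C_R/C_{A0} = 0.301.

0.301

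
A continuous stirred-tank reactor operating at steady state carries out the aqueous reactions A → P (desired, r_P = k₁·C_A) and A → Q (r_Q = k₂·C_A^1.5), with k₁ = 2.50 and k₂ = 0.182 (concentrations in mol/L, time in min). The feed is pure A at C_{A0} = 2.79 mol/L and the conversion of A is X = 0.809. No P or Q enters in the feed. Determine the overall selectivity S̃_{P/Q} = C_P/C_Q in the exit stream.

18.8

Exit C_A = C_{A0}(1−X) = 2.79×0.191 = 0.5329 mol/L.
In a CSTR the entire volume is at exit conditions, so r_P = 2.50×0.5329 = 1.332 and r_Q = 0.182×0.5329^1.5 = 0.07080.
Overall selectivity = C_P/C_Q = r_Pτ/(r_Qτ) = r_P/r_Q = 18.8.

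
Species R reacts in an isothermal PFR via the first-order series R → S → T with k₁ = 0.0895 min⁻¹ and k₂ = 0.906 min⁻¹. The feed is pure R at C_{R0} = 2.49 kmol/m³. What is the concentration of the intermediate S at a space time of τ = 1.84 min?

0.180 kmol/m³

The intermediate concentration in a first-order A→B→C sequence is C_S = k₁C_{R0}(e^(−k₁τ) − e^(−k₂τ))/(k₂−k₁).
e^(−k₁τ) = e^(−0.0895×1.84) = e^(−0.1647) = 0.8482; e^(−k₂τ) = e^(−1.667) = 0.1888.
C_S = 0.0895×2.49/(0.906−0.0895) × (0.8482−0.1888) = 0.2729×0.6594 = 0.1800 kmol/m³.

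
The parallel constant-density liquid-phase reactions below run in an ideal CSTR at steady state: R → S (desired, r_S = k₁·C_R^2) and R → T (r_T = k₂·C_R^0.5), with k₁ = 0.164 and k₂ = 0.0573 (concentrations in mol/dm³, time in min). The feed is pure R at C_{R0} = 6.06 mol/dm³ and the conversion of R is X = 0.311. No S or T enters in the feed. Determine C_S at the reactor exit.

1.81 mol/dm³

Exit C_R = C_{R0}(1−X) = 6.06×0.689 = 4.175 mol/dm³.
Rates in a CSTR are evaluated at the outlet concentration: r_S = 0.164×4.175^2 = 2.859, r_T = 0.0573×4.175^0.5 = 0.1171.
Fraction of consumed R going to S: r_S/(r_S+r_T) = 0.9607.
C_S = 0.9607·C_{R0}·X = 0.9607×6.06×0.311 = 1.81 mol/dm³.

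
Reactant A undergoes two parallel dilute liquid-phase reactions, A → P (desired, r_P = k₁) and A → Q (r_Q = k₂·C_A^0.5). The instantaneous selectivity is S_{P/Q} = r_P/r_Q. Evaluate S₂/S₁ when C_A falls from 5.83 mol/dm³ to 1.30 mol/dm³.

S_{P/Q} = (k₁/k₂)·C_A^-0.5, so S₂/S₁ = (C_{A,2}/C_{A,1})^-0.5.
= (1.30/5.83)^(-0.5) = (0.2230)^(-0.5) = 2.12.

2.12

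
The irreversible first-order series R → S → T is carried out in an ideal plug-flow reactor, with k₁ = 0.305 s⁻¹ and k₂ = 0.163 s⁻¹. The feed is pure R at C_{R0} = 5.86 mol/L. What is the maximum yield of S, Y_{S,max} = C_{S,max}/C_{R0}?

Evaluating C_S at τ_opt = ln(k₂/k₁)/(k₂−k₁) gives C_{S,max}/C_{R0} = (k₁/k₂)^[k₂/(k₂−k₁)].
= (0.305/0.163)^(0.163/(0.163−0.305)) = (1.871)^(-1.148) = 0.4871.

0.487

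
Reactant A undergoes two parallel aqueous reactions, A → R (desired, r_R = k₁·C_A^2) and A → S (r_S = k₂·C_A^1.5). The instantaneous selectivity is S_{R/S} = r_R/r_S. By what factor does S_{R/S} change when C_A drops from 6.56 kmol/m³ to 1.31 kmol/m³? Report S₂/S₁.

S_{R/S} = (k₁/k₂)·C_A^0.5, so S₂/S₁ = (C_{A,2}/C_{A,1})^0.5.
= (1.31/6.56)^0.5 = (0.1997)^0.5 = 0.447.
Selectivity toward R falls as C_A falls — high-concentration operation is favoured.

0.447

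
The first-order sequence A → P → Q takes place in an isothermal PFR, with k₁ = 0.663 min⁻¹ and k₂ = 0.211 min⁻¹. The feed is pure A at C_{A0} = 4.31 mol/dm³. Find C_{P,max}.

2.53 mol/dm³

At the optimum, C_{P,max}/C_{A0} = (k₁/k₂)^[k₂/(k₂−k₁)].
= (0.663/0.211)^(0.211/(0.211−0.663)) = (3.142)^(-0.4668) = 0.5860.
C_{P,max} = 0.5860×4.31 = 2.53 mol/dm³.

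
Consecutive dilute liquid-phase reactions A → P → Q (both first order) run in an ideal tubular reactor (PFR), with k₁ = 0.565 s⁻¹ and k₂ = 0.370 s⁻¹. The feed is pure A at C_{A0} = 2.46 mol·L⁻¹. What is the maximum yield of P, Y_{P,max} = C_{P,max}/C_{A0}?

0.448

At the optimum, C_{P,max}/C_{A0} = (k₁/k₂)^[k₂/(k₂−k₁)].
= (0.565/0.370)^(0.370/(0.370−0.565)) = (1.527)^(-1.897) = 0.4479.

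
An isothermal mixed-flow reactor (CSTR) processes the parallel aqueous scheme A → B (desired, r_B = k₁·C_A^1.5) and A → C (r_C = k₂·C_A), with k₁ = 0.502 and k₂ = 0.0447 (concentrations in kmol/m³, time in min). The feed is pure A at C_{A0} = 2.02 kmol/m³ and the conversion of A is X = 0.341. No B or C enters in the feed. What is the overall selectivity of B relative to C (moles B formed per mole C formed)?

13.0

Exit C_A = C_{A0}(1−X) = 2.02×0.659 = 1.331 kmol/m³.
A CSTR operates uniformly at the exit composition, giving r_B = 0.7710 and r_C = 0.05950 (each k·C_A^n at C_A = 1.331).
Overall selectivity = C_B/C_C = r_Bτ/(r_Cτ) = r_B/r_C = 13.0.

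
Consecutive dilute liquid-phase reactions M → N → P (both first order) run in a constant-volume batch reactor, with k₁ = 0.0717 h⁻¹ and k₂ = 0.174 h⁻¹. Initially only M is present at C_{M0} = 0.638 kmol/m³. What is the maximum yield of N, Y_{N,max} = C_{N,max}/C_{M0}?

At the optimum, C_{N,max}/C_{M0} = (k₁/k₂)^[k₂/(k₂−k₁)].
= (0.0717/0.174)^(0.174/(0.174−0.0717)) = (0.4121)^(1.701) = 0.2214.

0.221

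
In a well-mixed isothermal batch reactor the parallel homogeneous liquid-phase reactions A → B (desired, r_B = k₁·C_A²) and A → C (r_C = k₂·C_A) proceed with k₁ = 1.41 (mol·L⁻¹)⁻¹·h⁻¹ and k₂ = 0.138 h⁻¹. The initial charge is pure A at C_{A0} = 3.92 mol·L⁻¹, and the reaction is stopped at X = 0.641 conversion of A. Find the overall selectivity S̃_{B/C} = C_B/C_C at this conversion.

C_A = C_{A0}(1−X) = 1.407 mol·L⁻¹.
Along a PFR/batch, dC_C/dC_A = −r_C/(r_B+r_C) = −k₂/(k₂+k₁·C_A).
Integrating from C_{A0} to C_A: C_C = (0.138/1.41)·ln[(0.138+1.41·3.92)/(0.138+1.41·1.41)] = 0.09787·ln(5.665/2.122) = 0.09610 mol·L⁻¹.
Then C_B = (C_{A0}−C_A) − C_C = 2.513 − 0.09610 = 2.417 mol·L⁻¹.
S̃_{B/C} = C_B/C_C = 2.417/0.09610 = 25.1.

25.1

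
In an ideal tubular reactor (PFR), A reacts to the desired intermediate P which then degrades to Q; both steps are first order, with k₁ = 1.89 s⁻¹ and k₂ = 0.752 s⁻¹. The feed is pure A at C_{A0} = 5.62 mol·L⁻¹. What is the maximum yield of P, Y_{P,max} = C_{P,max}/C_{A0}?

For a first-order series the maximum intermediate yield is C_{P,max}/C_{A0} = (k₁/k₂)^[k₂/(k₂−k₁)].
= (1.89/0.752)^(0.752/(0.752−1.89)) = (2.513)^(-0.6608) = 0.5439.

0.544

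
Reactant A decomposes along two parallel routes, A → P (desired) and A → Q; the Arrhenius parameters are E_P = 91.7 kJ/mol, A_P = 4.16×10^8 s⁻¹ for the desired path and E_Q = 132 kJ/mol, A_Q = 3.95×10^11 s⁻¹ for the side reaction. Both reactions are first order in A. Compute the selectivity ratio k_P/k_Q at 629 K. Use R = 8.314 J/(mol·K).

2.34

Since both paths have the same order in A, the concentration cancels and S_{P/Q} = k_P/k_Q = (A_P/A_Q)·exp[(E_Q−E_P)/(RT)].
(E_Q−E_P)/(RT) = (132−91.7)×10³/(8.314×629) = 40300/5230 = 7.706.
k_P/k_Q = (4.16×10^8/3.95×10^11)·exp(7.706) = 0.001053 × 2222 = 2.34.
Since E_P < E_Q, lowering the temperature improves selectivity toward P.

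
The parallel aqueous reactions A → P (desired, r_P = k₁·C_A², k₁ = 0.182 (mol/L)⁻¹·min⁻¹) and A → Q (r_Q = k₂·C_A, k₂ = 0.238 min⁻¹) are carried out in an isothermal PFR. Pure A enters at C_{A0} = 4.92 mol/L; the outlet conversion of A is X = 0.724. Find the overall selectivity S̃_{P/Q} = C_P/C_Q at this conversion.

C_A = C_{A0}(1−X) = 1.358 mol/L.
Along a PFR/batch, dC_Q/dC_A = −r_Q/(r_P+r_Q) = −k₂/(k₂+k₁·C_A).
Integrating from C_{A0} to C_A: C_Q = (0.238/0.182)·ln[(0.238+0.182·4.92)/(0.238+0.182·1.36)] = 1.308·ln(1.133/0.4851) = 1.110 mol/L.
Then C_P = (C_{A0}−C_A) − C_Q = 3.562 − 1.110 = 2.452 mol/L.
S̃_{P/Q} = C_P/C_Q = 2.452/1.110 = 2.21.

2.21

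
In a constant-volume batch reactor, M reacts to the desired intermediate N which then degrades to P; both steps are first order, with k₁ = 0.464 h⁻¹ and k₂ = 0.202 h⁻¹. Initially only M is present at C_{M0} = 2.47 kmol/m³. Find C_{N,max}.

1.30 kmol/m³

Evaluating C_N at t_opt = ln(k₂/k₁)/(k₂−k₁) gives C_{N,max}/C_{M0} = (k₁/k₂)^[k₂/(k₂−k₁)].
= (0.464/0.202)^(0.202/(0.202−0.464)) = (2.297)^(-0.7710) = 0.5267.
C_{N,max} = 0.5267×2.47 = 1.30 kmol/m³.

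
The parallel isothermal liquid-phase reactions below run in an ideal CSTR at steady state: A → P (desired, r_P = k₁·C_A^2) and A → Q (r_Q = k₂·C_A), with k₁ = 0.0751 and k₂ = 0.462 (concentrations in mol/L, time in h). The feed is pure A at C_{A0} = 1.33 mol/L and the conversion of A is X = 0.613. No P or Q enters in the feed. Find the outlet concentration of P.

Exit C_A = C_{A0}(1−X) = 1.33×0.387 = 0.5147 mol/L.
In a CSTR the entire volume is at exit conditions, so r_P = 0.0751×0.5147^2 = 0.01990 and r_Q = 0.462×0.5147 = 0.2378.
Fraction of consumed A going to P: r_P/(r_P+r_Q) = 0.07721.
C_P = 0.07721·C_{A0}·X = 0.07721×1.33×0.613 = 0.0629 mol/L.

0.0629 mol/L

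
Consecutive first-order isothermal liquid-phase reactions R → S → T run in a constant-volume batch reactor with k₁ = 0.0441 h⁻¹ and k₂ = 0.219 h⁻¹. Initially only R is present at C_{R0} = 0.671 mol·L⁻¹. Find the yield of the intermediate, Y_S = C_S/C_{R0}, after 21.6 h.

0.0950

Solving the coupled first-order balances gives C_S(t) = [k₁/(k₂−k₁)]·C_{R0}·(e^(−k₁t) − e^(−k₂t)).
e^(−k₁t) = e^(−0.0441×21.6) = e^(−0.9526) = 0.3858; e^(−k₂t) = e^(−4.730) = 0.008823.
C_S = 0.0441×0.671/(0.219−0.0441) × (0.3858−0.008823) = 0.1692×0.3769 = 0.06377 mol·L⁻¹.
Y_S = C_S/C_{R0} = 0.06377/0.671 = 0.0950.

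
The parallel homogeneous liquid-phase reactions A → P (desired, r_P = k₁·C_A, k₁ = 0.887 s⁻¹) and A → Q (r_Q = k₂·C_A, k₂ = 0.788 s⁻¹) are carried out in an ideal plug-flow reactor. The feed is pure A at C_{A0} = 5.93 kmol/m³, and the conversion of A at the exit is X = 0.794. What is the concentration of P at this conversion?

2.49 kmol/m³

C_A = C_{A0}(1−X) = 1.222 kmol/m³.
Both paths are first order in A, so the instantaneous fraction to P is constant: dC_P/d(−C_A) = k₁/(k₁+k₂) = 0.5296.
C_P = 0.5296·(C_{A0}−C_A) = 0.5296×4.708 = 2.49 kmol/m³.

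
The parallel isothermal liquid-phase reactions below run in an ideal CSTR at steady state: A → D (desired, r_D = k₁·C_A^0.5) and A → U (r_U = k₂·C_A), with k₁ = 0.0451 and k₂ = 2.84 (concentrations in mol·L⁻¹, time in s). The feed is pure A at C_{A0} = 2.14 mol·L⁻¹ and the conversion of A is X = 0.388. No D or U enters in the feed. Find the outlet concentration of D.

Exit C_A = C_{A0}(1−X) = 2.14×0.612 = 1.310 mol·L⁻¹.
In a CSTR the entire volume is at exit conditions, so r_D = 0.0451×1.310^0.5 = 0.05161 and r_U = 2.84×1.310 = 3.719.
Fraction of consumed A going to D: r_D/(r_D+r_U) = 0.01369.
C_D = 0.01369·C_{A0}·X = 0.01369×2.14×0.388 = 0.0114 mol·L⁻¹.

0.0114 mol·L⁻¹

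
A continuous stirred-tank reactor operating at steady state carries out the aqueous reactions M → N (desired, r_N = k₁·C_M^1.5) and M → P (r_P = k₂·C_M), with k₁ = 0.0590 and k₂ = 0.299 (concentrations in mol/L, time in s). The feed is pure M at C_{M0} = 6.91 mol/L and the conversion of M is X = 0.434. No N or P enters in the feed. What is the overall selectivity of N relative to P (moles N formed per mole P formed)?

Exit C_M = C_{M0}(1−X) = 6.91×0.566 = 3.911 mol/L.
In a CSTR the entire volume is at exit conditions, so r_N = 0.0590×3.911^1.5 = 0.4563 and r_P = 0.299×3.911 = 1.169.
Overall selectivity = C_N/C_P = r_Nτ/(r_Pτ) = r_N/r_P = 0.390.

0.390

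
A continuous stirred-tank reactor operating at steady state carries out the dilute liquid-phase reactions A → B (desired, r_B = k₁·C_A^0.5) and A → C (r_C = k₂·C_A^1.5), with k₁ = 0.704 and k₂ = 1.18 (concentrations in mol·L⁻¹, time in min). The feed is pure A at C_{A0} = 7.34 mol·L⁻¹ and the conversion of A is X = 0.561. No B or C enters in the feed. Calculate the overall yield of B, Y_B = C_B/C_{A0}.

0.0876

Exit C_A = C_{A0}(1−X) = 7.34×0.439 = 3.222 mol·L⁻¹.
In a CSTR the entire volume is at exit conditions, so r_B = 0.704×3.222^0.5 = 1.264 and r_C = 1.18×3.222^1.5 = 6.825.
Fraction of consumed A going to B: r_B/(r_B+r_C) = 0.1562.
C_B = 0.1562·C_{A0}·X = 0.1562×7.34×0.561 = 0.643 mol·L⁻¹; Y_B = C_B/C_{A0} = 0.0876.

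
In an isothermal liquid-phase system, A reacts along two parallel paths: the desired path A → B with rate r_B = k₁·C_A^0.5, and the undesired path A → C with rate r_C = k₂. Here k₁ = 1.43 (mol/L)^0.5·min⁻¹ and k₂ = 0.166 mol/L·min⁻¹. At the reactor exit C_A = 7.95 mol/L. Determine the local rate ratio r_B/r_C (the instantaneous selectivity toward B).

24.3

S_{B/C} = r_B/r_C = (k₁·C_A^0.5)/(k₂) = (k₁/k₂)·C_A^0.5.
= (1.43×7.950^0.5) / (0.166) = 4.032/0.1660 = 24.3.
Since the desired path is higher order in A, keeping C_A high (PFR or concentrated feed) favours B.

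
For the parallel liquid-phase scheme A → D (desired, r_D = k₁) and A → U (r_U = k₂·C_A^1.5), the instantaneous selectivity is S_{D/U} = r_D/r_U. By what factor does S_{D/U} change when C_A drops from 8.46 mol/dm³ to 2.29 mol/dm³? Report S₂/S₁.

7.10

S_{D/U} = (k₁/k₂)·C_A^-1.5, so S₂/S₁ = (C_{A,2}/C_{A,1})^-1.5.
= (2.29/8.46)^(-1.5) = (0.2707)^(-1.5) = 7.10.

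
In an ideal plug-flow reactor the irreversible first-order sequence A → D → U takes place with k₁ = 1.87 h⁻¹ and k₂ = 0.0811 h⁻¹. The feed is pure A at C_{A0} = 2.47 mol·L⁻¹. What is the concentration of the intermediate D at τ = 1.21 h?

The intermediate concentration in a first-order A→B→C sequence is C_D = k₁C_{A0}(e^(−k₁τ) − e^(−k₂τ))/(k₂−k₁).
e^(−k₁τ) = e^(−1.87×1.21) = e^(−2.263) = 0.1041; e^(−k₂τ) = e^(−0.09813) = 0.9065.
C_D = 1.87×2.47/(0.0811−1.87) × (0.1041−0.9065) = (-2.582)×(-0.8025) = 2.072 mol·L⁻¹.

2.07 mol·L⁻¹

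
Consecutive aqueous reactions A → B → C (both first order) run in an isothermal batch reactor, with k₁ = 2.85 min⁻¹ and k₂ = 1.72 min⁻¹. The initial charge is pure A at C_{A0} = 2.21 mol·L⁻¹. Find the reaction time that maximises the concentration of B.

Setting dC_B/dt = 0 gives t_opt = ln(k₂/k₁)/(k₂−k₁).
= ln(1.72/2.85)/(1.72−2.85) = ln(0.6035)/-1.130 = -0.5050/-1.130 = 0.447 min.

0.447 min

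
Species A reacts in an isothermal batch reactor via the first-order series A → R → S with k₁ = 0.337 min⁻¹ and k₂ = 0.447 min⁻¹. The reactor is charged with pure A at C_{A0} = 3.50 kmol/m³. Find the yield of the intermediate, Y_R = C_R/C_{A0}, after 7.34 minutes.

0.143

The intermediate concentration in a first-order A→B→C sequence is C_R = k₁C_{A0}(e^(−k₁t) − e^(−k₂t))/(k₂−k₁).
e^(−k₁t) = e^(−0.337×7.34) = e^(−2.474) = 0.08428; e^(−k₂t) = e^(−3.281) = 0.03759.
C_R = 0.337×3.50/(0.447−0.337) × (0.08428−0.03759) = 10.72×0.04669 = 0.5007 kmol/m³.
Y_R = C_R/C_{A0} = 0.5007/3.50 = 0.143.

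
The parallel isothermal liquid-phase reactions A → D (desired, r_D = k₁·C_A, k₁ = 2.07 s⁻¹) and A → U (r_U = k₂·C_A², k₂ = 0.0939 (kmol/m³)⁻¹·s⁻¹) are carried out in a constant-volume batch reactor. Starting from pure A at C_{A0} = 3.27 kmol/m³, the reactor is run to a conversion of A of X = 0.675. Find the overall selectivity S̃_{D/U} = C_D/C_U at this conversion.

C_A = C_{A0}(1−X) = 1.063 kmol/m³.
Along a PFR/batch, dC_D/dC_A = −r_D/(r_D+r_U) = −k₁/(k₁+k₂·C_A).
Integrating from C_{A0} to C_A: C_D = (2.07/0.0939)·ln[(2.07+0.0939·3.27)/(2.07+0.0939·1.06)] = 22.04·ln(2.377/2.170) = 2.011 kmol/m³.
C_U = (C_{A0}−C_A)−C_D = 0.1961 kmol/m³; S̃_{D/U} = 2.011/0.1961 = 10.3.

10.3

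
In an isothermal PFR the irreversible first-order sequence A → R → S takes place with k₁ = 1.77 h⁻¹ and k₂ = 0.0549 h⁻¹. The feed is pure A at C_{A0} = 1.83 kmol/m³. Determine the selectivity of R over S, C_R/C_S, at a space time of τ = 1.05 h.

The intermediate concentration in a first-order A→B→C sequence is C_R = k₁C_{A0}(e^(−k₁τ) − e^(−k₂τ))/(k₂−k₁).
e^(−k₁τ) = e^(−1.77×1.05) = e^(−1.859) = 0.1559; e^(−k₂τ) = e^(−0.05765) = 0.9440.
C_R = 1.77×1.83/(0.0549−1.77) × (0.1559−0.9440) = (-1.889)×(-0.7881) = 1.488 kmol/m³.
C_A = C_{A0}e^(−k₁τ) = 0.2853 kmol/m³, so C_S = C_{A0}−C_A−C_R = 0.05634 kmol/m³; C_R/C_S = 26.4.

26.4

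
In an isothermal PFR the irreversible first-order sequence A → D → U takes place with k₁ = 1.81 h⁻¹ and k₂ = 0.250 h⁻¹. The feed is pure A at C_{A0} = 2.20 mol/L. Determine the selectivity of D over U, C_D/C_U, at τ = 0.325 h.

The intermediate concentration in a first-order A→B→C sequence is C_D = k₁C_{A0}(e^(−k₁τ) − e^(−k₂τ))/(k₂−k₁).
e^(−k₁τ) = e^(−1.81×0.325) = e^(−0.5883) = 0.5553; e^(−k₂τ) = e^(−0.08125) = 0.9220.
C_D = 1.81×2.20/(0.250−1.81) × (0.5553−0.9220) = (-2.553)×(-0.3667) = 0.9359 mol/L.
C_A = C_{A0}e^(−k₁τ) = 1.222 mol/L, so C_U = C_{A0}−C_A−C_D = 0.04241 mol/L; C_D/C_U = 22.1.

22.1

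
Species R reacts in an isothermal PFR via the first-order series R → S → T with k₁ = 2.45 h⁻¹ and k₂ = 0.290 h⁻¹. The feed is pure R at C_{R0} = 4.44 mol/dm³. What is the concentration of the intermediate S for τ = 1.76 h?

2.96 mol/dm³

For first-order series with pure R initially, C_S(τ) = k₁C_{R0}/(k₂−k₁)·(e^(−k₁τ) − e^(−k₂τ)).
e^(−k₁τ) = e^(−2.45×1.76) = e^(−4.312) = 0.01341; e^(−k₂τ) = e^(−0.5104) = 0.6003.
C_S = 2.45×4.44/(0.290−2.45) × (0.01341−0.6003) = (-5.036)×(-0.5868) = 2.955 mol/dm³.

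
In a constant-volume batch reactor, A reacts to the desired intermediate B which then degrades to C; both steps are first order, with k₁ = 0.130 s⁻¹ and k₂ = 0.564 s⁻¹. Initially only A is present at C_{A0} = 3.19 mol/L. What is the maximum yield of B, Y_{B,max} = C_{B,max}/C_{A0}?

For a first-order series the maximum intermediate yield is C_{B,max}/C_{A0} = (k₁/k₂)^[k₂/(k₂−k₁)].
= (0.130/0.564)^(0.564/(0.564−0.130)) = (0.2305)^(1.300) = 0.1485.

0.149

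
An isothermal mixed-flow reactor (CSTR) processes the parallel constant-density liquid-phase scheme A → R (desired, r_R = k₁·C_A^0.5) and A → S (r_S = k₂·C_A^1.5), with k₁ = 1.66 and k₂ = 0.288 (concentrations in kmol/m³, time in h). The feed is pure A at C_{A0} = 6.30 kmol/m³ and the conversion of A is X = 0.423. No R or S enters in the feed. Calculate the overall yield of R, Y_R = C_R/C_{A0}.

Exit C_A = C_{A0}(1−X) = 6.30×0.577 = 3.635 kmol/m³.
In a CSTR the entire volume is at exit conditions, so r_R = 1.66×3.635^0.5 = 3.165 and r_S = 0.288×3.635^1.5 = 1.996.
Fraction of consumed A going to R: r_R/(r_R+r_S) = 0.6132.
C_R = 0.6132·C_{A0}·X = 0.6132×6.30×0.423 = 1.63 kmol/m³; Y_R = C_R/C_{A0} = 0.259.

0.259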